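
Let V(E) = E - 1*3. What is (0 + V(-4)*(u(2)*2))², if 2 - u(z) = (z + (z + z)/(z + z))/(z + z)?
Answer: 1225/4 ≈ 306.25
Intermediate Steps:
V(E) = -3 + E (V(E) = E - 3 = -3 + E)
u(z) = 2 - (1 + z)/(2*z) (u(z) = 2 - (z + (z + z)/(z + z))/(z + z) = 2 - (z + (2*z)/((2*z)))/(2*z) = 2 - (z + (2*z)*(1/(2*z)))*1/(2*z) = 2 - (z + 1)*1/(2*z) = 2 - (1 + z)*1/(2*z) = 2 - (1 + z)/(2*z))
(0 + V(-4)*(u(2)*2))² = (0 + (-3 - 4)*(((½)*(-1 + 3*2)/2)*2))² = (0 - 7*(½)*(½)*(-1 + 6)*2)² = (0 - 7*(½)*(½)*5*2)² = (0 - 35*2/4)² = (0 - 7*5/2)² = (0 - 35/2)² = (-35/2)² = 1225/4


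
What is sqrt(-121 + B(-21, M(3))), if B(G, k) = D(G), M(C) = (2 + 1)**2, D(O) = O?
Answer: I*sqrt(142) ≈ 11.916*I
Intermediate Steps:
M(C) = 9 (M(C) = 3**2 = 9)
B(G, k) = G
sqrt(-121 + B(-21, M(3))) = sqrt(-121 - 21) = sqrt(-142) = I*sqrt(142)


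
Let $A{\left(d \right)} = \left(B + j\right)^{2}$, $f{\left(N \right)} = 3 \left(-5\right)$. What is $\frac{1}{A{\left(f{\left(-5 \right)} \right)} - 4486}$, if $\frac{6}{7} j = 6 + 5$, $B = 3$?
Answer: $- \frac{36}{152471} \approx -0.00023611$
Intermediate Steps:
$f{\left(N \right)} = -15$
$j = \frac{77}{6}$ ($j = \frac{7 \left(6 + 5\right)}{6} = \frac{7}{6} \cdot 11 = \frac{77}{6} \approx 12.833$)
$A{\left(d \right)} = \frac{9025}{36}$ ($A{\left(d \right)} = \left(3 + \frac{77}{6}\right)^{2} = \left(\frac{95}{6}\right)^{2} = \frac{9025}{36}$)
$\frac{1}{A{\left(f{\left(-5 \right)} \right)} - 4486} = \frac{1}{\frac{9025}{36} - 4486} = \frac{1}{- \frac{152471}{36}} = - \frac{36}{152471}$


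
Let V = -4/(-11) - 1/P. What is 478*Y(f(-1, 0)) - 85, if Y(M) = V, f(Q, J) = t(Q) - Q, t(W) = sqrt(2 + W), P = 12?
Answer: 3233/66 ≈ 48.985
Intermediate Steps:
V = 37/132 (V = -4/(-11) - 1/12 = -4*(-1/11) - 1*1/12 = 4/11 - 1/12 = 37/132 ≈ 0.28030)
f(Q, J) = sqrt(2 + Q) - Q
Y(M) = 37/132
478*Y(f(-1, 0)) - 85 = 478*(37/132) - 85 = 8843/66 - 85 = 3233/66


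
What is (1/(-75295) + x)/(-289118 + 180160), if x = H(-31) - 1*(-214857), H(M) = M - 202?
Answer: -16160114079/8203992610 ≈ -1.9698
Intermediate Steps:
H(M) = -202 + M
x = 214624 (x = (-202 - 31) - 1*(-214857) = -233 + 214857 = 214624)
(1/(-75295) + x)/(-289118 + 180160) = (1/(-75295) + 214624)/(-289118 + 180160) = (-1/75295 + 214624)/(-108958) = (16160114079/75295)*(-1/108958) = -16160114079/8203992610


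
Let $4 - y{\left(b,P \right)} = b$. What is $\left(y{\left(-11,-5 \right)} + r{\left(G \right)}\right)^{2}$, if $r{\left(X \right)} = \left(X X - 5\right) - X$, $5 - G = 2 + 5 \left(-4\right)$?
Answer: $266256$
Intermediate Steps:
$G = 23$ ($G = 5 - \left(2 + 5 \left(-4\right)\right) = 5 - \left(2 - 20\right) = 5 - -18 = 5 + 18 = 23$)
$y{\left(b,P \right)} = 4 - b$
$r{\left(X \right)} = -5 + X^{2} - X$ ($r{\left(X \right)} = \left(X^{2} - 5\right) - X = \left(-5 + X^{2}\right) - X = -5 + X^{2} - X$)
$\left(y{\left(-11,-5 \right)} + r{\left(G \right)}\right)^{2} = \left(\left(4 - -11\right) - \left(28 - 529\right)\right)^{2} = \left(\left(4 + 11\right) - -501\right)^{2} = \left(15 + 501\right)^{2} = 516^{2} = 266256$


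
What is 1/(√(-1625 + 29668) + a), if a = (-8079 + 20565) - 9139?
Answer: 3347/11174366 - √28043/11174366 ≈ 0.00028454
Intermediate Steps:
a = 3347 (a = 12486 - 9139 = 3347)
1/(√(-1625 + 29668) + a) = 1/(√(-1625 + 29668) + 3347) = 1/(√28043 + 3347) = 1/(3347 + √28043)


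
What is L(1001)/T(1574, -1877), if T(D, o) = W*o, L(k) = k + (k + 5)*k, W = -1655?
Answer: 1008007/3106435 ≈ 0.32449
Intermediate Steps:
L(k) = k + k*(5 + k) (L(k) = k + (5 + k)*k = k + k*(5 + k))
T(D, o) = -1655*o
L(1001)/T(1574, -1877) = (1001*(6 + 1001))/((-1655*(-1877))) = (1001*1007)/3106435 = 1008007*(1/3106435) = 1008007/3106435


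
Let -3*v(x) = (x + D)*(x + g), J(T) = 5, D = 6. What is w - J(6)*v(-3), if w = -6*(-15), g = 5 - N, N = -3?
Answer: 115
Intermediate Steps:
g = 8 (g = 5 - 1*(-3) = 5 + 3 = 8)
v(x) = -(6 + x)*(8 + x)/3 (v(x) = -(x + 6)*(x + 8)/3 = -(6 + x)*(8 + x)/3)
w = 90
w - J(6)*v(-3) = 90 - 5*(-16 - 14/3*(-3) - 1/3*(-3)**2) = 90 - 5*(-16 + 14 - 1/3*9) = 90 - 5*(-16 + 14 - 3) = 90 - 5*(-5) = 90 - 1*(-25) = 90 + 25 = 115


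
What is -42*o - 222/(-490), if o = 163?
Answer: -1677159/245 ≈ -6845.5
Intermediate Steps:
-42*o - 222/(-490) = -42*163 - 222/(-490) = -6846 - 222*(-1/490) = -6846 + 111/245 = -1677159/245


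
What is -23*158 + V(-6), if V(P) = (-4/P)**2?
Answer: -32702/9 ≈ -3633.6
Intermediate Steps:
V(P) = 16/P**2
-23*158 + V(-6) = -23*158 + 16/(-6)**2 = -3634 + 16*(1/36) = -3634 + 4/9 = -32702/9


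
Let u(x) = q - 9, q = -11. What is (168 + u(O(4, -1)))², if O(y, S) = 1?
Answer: 21904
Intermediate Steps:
u(x) = -20 (u(x) = -11 - 9 = -20)
(168 + u(O(4, -1)))² = (168 - 20)² = 148² = 21904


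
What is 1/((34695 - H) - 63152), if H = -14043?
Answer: -1/14414 ≈ -6.9377e-5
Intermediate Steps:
1/((34695 - H) - 63152) = 1/((34695 - 1*(-14043)) - 63152) = 1/((34695 + 14043) - 63152) = 1/(48738 - 63152) = 1/(-14414) = -1/14414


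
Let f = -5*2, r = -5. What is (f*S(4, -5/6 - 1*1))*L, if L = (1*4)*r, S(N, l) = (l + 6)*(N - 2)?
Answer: 5000/3 ≈ 1666.7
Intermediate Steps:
f = -10
S(N, l) = (-2 + N)*(6 + l) (S(N, l) = (6 + l)*(-2 + N) = (-2 + N)*(6 + l))
L = -20 (L = (1*4)*(-5) = 4*(-5) = -20)
(f*S(4, -5/6 - 1*1))*L = -10*(-12 - 2*(-5/6 - 1*1) + 6*4 + 4*(-5/6 - 1*1))*(-20) = -10*(-12 - 2*(-5*1/6 - 1) + 24 + 4*(-5*1/6 - 1))*(-20) = -10*(-12 - 2*(-5/6 - 1) + 24 + 4*(-5/6 - 1))*(-20) = -10*(-12 - 2*(-11/6) + 24 + 4*(-11/6))*(-20) = -10*(-12 + 11/3 + 24 - 22/3)*(-20) = -10*25/3*(-20) = -250/3*(-20) = 5000/3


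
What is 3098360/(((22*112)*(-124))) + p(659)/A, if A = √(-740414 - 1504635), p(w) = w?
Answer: -387295/38192 - 659*I*√2245049/2245049 ≈ -10.141 - 0.43982*I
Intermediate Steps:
A = I*√2245049 (A = √(-2245049) = I*√2245049 ≈ 1498.3*I)
3098360/(((22*112)*(-124))) + p(659)/A = 3098360/(((22*112)*(-124))) + 659/((I*√2245049)) = 3098360/((2464*(-124))) + 659*(-I*√2245049/2245049) = 3098360/(-305536) - 659*I*√2245049/2245049 = 3098360*(-1/305536) - 659*I*√2245049/2245049 = -387295/38192 - 659*I*√2245049/2245049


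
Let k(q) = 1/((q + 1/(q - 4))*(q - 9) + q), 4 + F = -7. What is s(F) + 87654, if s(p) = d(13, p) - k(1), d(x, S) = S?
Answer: 1139362/13 ≈ 87643.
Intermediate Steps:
F = -11 (F = -4 - 7 = -11)
k(q) = 1/(q + (-9 + q)*(q + 1/(-4 + q))) (k(q) = 1/((q + 1/(-4 + q))*(-9 + q) + q) = 1/((-9 + q)*(q + 1/(-4 + q)) + q) = 1/(q + (-9 + q)*(q + 1/(-4 + q))))
s(p) = 3/13 + p (s(p) = p - (-4 + 1)/(-9 + 1**3 - 12*1**2 + 33*1) = p - (-3)/(-9 + 1 - 12*1 + 33) = p - (-3)/(-9 + 1 - 12 + 33) = p - (-3)/13 = p - 1*(-3/13) = p + 3/13 = 3/13 + p)
s(F) + 87654 = (3/13 - 11) + 87654 = -140/13 + 87654 = 1139362/13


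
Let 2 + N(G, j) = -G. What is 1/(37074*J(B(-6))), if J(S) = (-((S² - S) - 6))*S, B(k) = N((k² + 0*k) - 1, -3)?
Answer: 1/1920433200 ≈ 5.2072e-10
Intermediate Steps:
N(G, j) = -2 - G
B(k) = -1 - k² (B(k) = -2 - ((k² + 0*k) - 1) = -2 - ((k² + 0) - 1) = -2 - (k² - 1) = -2 - (-1 + k²) = -2 + (1 - k²) = -1 - k²)
J(S) = S*(6 + S - S²) (J(S) = (-(-6 + S² - S))*S = (6 + S - S²)*S = S*(6 + S - S²))
1/(37074*J(B(-6))) = 1/(37074*(((-1 - 1*(-6)²)*(6 + (-1 - 1*(-6)²) - (-1 - 1*(-6)²)²)))) = 1/(37074*(((-1 - 1*36)*(6 + (-1 - 1*36) - (-1 - 1*36)²)))) = 1/(37074*(((-1 - 36)*(6 + (-1 - 36) - (-1 - 36)²)))) = 1/(37074*((-37*(6 - 37 - 1*(-37)²)))) = 1/(37074*((-37*(6 - 37 - 1*1369)))) = 1/(37074*((-37*(6 - 37 - 1369)))) = 1/(37074*((-37*(-1400)))) = (1/37074)/51800 = (1/37074)*(1/51800) = 1/1920433200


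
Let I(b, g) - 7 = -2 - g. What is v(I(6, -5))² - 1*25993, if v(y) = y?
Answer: -25893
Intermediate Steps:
I(b, g) = 5 - g (I(b, g) = 7 + (-2 - g) = 5 - g)
v(I(6, -5))² - 1*25993 = (5 - 1*(-5))² - 1*25993 = (5 + 5)² - 25993 = 10² - 25993 = 100 - 25993 = -25893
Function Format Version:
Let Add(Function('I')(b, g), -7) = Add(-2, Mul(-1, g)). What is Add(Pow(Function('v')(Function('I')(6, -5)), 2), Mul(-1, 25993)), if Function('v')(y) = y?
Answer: -25893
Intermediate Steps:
Function('I')(b, g) = Add(5, Mul(-1, g)) (Function('I')(b, g) = Add(7, Add(-2, Mul(-1, g))) = Add(5, Mul(-1, g)))
Add(Pow(Function('v')(Function('I')(6, -5)), 2), Mul(-1, 25993)) = Add(Pow(Add(5, Mul(-1, -5)), 2), Mul(-1, 25993)) = Add(Pow(Add(5, 5), 2), -25993) = Add(Pow(10, 2), -25993) = Add(100, -25993) = -25893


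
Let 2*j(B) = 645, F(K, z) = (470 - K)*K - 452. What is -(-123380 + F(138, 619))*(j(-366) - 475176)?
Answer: -37046170656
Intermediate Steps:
F(K, z) = -452 + K*(470 - K) (F(K, z) = K*(470 - K) - 452 = -452 + K*(470 - K))
j(B) = 645/2 (j(B) = (½)*645 = 645/2)
-(-123380 + F(138, 619))*(j(-366) - 475176) = -(-123380 + (-452 - 1*138² + 470*138))*(645/2 - 475176) = -(-123380 + (-452 - 1*19044 + 64860))*(-949707)/2 = -(-123380 + (-452 - 19044 + 64860))*(-949707)/2 = -(-123380 + 45364)*(-949707)/2 = -(-78016)*(-949707)/2 = -1*37046170656 = -37046170656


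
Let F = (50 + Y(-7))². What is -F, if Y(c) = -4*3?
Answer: -1444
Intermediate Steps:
Y(c) = -12
F = 1444 (F = (50 - 12)² = 38² = 1444)
-F = -1*1444 = -1444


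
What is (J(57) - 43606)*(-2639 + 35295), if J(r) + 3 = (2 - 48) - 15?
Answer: -1426087520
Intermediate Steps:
J(r) = -64 (J(r) = -3 + ((2 - 48) - 15) = -3 + (-46 - 15) = -3 - 61 = -64)
(J(57) - 43606)*(-2639 + 35295) = (-64 - 43606)*(-2639 + 35295) = -43670*32656 = -1426087520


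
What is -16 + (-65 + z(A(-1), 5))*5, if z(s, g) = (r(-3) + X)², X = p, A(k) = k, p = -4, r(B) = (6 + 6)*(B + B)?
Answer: 28539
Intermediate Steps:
r(B) = 24*B (r(B) = 12*(2*B) = 24*B)
X = -4
z(s, g) = 5776 (z(s, g) = (24*(-3) - 4)² = (-72 - 4)² = (-76)² = 5776)
-16 + (-65 + z(A(-1), 5))*5 = -16 + (-65 + 5776)*5 = -16 + 5711*5 = -16 + 28555 = 28539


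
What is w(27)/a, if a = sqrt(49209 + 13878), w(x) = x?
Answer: 9*sqrt(63087)/21029 ≈ 0.10750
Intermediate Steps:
a = sqrt(63087) ≈ 251.17
w(27)/a = 27/(sqrt(63087)) = 27*(sqrt(63087)/63087) = 9*sqrt(63087)/21029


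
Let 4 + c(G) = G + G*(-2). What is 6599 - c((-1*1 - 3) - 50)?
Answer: 6549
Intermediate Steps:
c(G) = -4 - G (c(G) = -4 + (G + G*(-2)) = -4 + (G - 2*G) = -4 - G)
6599 - c((-1*1 - 3) - 50) = 6599 - (-4 - ((-1*1 - 3) - 50)) = 6599 - (-4 - ((-1 - 3) - 50)) = 6599 - (-4 - (-4 - 50)) = 6599 - (-4 - 1*(-54)) = 6599 - (-4 + 54) = 6599 - 1*50 = 6599 - 50 = 6549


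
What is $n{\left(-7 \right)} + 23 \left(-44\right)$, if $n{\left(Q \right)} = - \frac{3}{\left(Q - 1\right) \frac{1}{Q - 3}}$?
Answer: $- \frac{4063}{4} \approx -1015.8$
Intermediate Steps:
$n{\left(Q \right)} = - \frac{3 \left(-3 + Q\right)}{-1 + Q}$ ($n{\left(Q \right)} = - \frac{3}{\left(-1 + Q\right) \frac{1}{-3 + Q}} = - \frac{3}{\frac{1}{-3 + Q} \left(-1 + Q\right)} = - 3 \frac{-3 + Q}{-1 + Q} = - \frac{3 \left(-3 + Q\right)}{-1 + Q}$)
$n{\left(-7 \right)} + 23 \left(-44\right) = \frac{3 \left(3 - -7\right)}{-1 - 7} + 23 \left(-44\right) = \frac{3 \left(3 + 7\right)}{-8} - 1012 = 3 \left(- \frac{1}{8}\right) 10 - 1012 = - \frac{15}{4} - 1012 = - \frac{4063}{4}$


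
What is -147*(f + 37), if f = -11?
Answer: -3822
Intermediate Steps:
-147*(f + 37) = -147*(-11 + 37) = -147*26 = -3822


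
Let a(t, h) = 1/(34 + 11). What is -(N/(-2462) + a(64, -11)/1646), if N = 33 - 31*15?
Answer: -16000351/91180170 ≈ -0.17548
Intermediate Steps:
a(t, h) = 1/45
N = -432 (N = 33 - 465 = -432)
-(N/(-2462) + a(64, -11)/1646) = -(-432/(-2462) + (1/45)/1646) = -(-432*(-1/2462) + (1/45)*(1/1646)) = -(216/1231 + 1/74070) = -1*16000351/91180170 = -16000351/91180170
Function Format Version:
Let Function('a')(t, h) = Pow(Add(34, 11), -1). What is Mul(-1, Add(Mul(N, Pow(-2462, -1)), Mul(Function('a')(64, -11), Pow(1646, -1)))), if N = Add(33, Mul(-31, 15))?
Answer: Rational(-16000351, 91180170) ≈ -0.17548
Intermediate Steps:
Function('a')(t, h) = Rational(1, 45) (Function('a')(t, h) = Pow(45, -1) = Rational(1, 45))
N = -432 (N = Add(33, -465) = -432)
Mul(-1, Add(Mul(N, Pow(-2462, -1)), Mul(Function('a')(64, -11), Pow(1646, -1)))) = Mul(-1, Add(Mul(-432, Pow(-2462, -1)), Mul(Rational(1, 45), Pow(1646, -1)))) = Mul(-1, Add(Mul(-432, Rational(-1, 2462)), Mul(Rational(1, 45), Rational(1, 1646)))) = Mul(-1, Add(Rational(216, 1231), Rational(1, 74070))) = Mul(-1, Rational(16000351, 91180170)) = Rational(-16000351, 91180170)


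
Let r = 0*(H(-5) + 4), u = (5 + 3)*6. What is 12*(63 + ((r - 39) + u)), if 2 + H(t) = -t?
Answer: 864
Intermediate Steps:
H(t) = -2 - t
u = 48 (u = 8*6 = 48)
r = 0 (r = 0*((-2 - 1*(-5)) + 4) = 0*((-2 + 5) + 4) = 0*(3 + 4) = 0*7 = 0)
12*(63 + ((r - 39) + u)) = 12*(63 + ((0 - 39) + 48)) = 12*(63 + (-39 + 48)) = 12*(63 + 9) = 12*72 = 864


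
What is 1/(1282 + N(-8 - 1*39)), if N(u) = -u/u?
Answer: 1/1281 ≈ 0.00078064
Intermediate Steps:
N(u) = -1 (N(u) = -1*1 = -1)
1/(1282 + N(-8 - 1*39)) = 1/(1282 - 1) = 1/1281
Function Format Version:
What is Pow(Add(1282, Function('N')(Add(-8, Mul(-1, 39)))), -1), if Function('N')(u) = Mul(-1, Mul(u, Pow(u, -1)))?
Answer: Rational(1, 1281) ≈ 0.00078064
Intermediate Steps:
Function('N')(u) = -1 (Function('N')(u) = Mul(-1, 1) = -1)
Pow(Add(1282, Function('N')(Add(-8, Mul(-1, 39)))), -1) = Pow(Add(1282, -1), -1) = Pow(1281, -1) = Rational(1, 1281)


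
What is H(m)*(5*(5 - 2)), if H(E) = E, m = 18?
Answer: 270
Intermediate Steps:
H(m)*(5*(5 - 2)) = 18*(5*(5 - 2)) = 18*(5*3) = 18*15 = 270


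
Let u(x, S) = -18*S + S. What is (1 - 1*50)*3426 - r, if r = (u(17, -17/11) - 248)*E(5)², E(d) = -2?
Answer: -1836858/11 ≈ -1.6699e+5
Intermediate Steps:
u(x, S) = -17*S
r = -9756/11 (r = (-(-289)/11 - 248)*(-2)² = (-(-289)/11 - 248)*4 = (-17*(-17/11) - 248)*4 = (289/11 - 248)*4 = -2439/11*4 = -9756/11 ≈ -886.91)
(1 - 1*50)*3426 - r = (1 - 1*50)*3426 - 1*(-9756/11) = (1 - 50)*3426 + 9756/11 = -49*3426 + 9756/11 = -167874 + 9756/11 = -1836858/11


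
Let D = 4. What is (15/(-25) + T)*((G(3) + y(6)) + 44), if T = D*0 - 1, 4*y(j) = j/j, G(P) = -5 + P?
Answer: -338/5 ≈ -67.600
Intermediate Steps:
y(j) = ¼ (y(j) = (j/j)/4 = (¼)*1 = ¼)
T = -1 (T = 4*0 - 1 = 0 - 1 = -1)
(15/(-25) + T)*((G(3) + y(6)) + 44) = (15/(-25) - 1)*(((-5 + 3) + ¼) + 44) = (15*(-1/25) - 1)*((-2 + ¼) + 44) = (-⅗ - 1)*(-7/4 + 44) = -8/5*169/4 = -338/5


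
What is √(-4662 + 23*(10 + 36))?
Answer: 2*I*√901 ≈ 60.033*I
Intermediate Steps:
√(-4662 + 23*(10 + 36)) = √(-4662 + 23*46) = √(-4662 + 1058) = √(-3604) = 2*I*√901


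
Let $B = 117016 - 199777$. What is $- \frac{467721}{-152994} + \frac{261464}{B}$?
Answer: $- \frac{8798405}{86135622} \approx -0.10215$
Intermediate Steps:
$B = -82761$
$- \frac{467721}{-152994} + \frac{261464}{B} = - \frac{467721}{-152994} + \frac{261464}{-82761} = \left(-467721\right) \left(- \frac{1}{152994}\right) + 261464 \left(- \frac{1}{82761}\right) = \frac{155907}{50998} - \frac{5336}{1689} = - \frac{8798405}{86135622}$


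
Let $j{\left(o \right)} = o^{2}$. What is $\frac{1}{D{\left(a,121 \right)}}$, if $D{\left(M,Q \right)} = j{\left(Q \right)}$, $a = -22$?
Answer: $\frac{1}{14641} \approx 6.8301 \cdot 10^{-5}$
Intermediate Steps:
$D{\left(M,Q \right)} = Q^{2}$
$\frac{1}{D{\left(a,121 \right)}} = \frac{1}{121^{2}} = \frac{1}{14641}$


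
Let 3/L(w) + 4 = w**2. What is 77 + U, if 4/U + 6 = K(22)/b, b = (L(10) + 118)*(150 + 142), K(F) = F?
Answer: 63133333/827075 ≈ 76.333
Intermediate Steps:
L(w) = 3/(-4 + w**2)
b = 275721/8 (b = (3/(-4 + 10**2) + 118)*(150 + 142) = (3/(-4 + 100) + 118)*292 = (3/96 + 118)*292 = (3*(1/96) + 118)*292 = (1/32 + 118)*292 = (3777/32)*292 = 275721/8 ≈ 34465.)
U = -551442/827075 (U = 4/(-6 + 22/(275721/8)) = 4/(-6 + 22*(8/275721)) = 4/(-6 + 176/275721) = 4/(-1654150/275721) = 4*(-275721/1654150) = -551442/827075 ≈ -0.66674)
77 + U = 77 - 551442/827075 = 63133333/827075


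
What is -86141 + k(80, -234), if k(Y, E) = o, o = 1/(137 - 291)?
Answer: -13265715/154 ≈ -86141.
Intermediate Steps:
o = -1/154 (o = 1/(-154) = -1/154 ≈ -0.0064935)
k(Y, E) = -1/154
-86141 + k(80, -234) = -86141 - 1/154 = -13265715/154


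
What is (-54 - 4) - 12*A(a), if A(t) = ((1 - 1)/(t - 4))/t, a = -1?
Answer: -58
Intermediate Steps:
A(t) = 0 (A(t) = (0/(-4 + t))/t = 0/t = 0)
(-54 - 4) - 12*A(a) = (-54 - 4) - 12*0 = -58 + 0 = -58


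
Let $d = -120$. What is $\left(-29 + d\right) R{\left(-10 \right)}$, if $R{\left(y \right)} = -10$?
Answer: $1490$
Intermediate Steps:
$\left(-29 + d\right) R{\left(-10 \right)} = \left(-29 - 120\right) \left(-10\right) = \left(-149\right) \left(-10\right) = 1490$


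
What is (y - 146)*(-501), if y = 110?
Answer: 18036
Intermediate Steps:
(y - 146)*(-501) = (110 - 146)*(-501) = -36*(-501) = 18036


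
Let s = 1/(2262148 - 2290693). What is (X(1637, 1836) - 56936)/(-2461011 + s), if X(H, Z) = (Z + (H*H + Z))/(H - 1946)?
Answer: 192932467475/7235704576588 ≈ 0.026664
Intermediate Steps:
s = -1/28545 (s = 1/(-28545) = -1/28545 ≈ -3.5032e-5)
X(H, Z) = (H² + 2*Z)/(-1946 + H) (X(H, Z) = (Z + (H² + Z))/(-1946 + H) = (Z + (Z + H²))/(-1946 + H) = (H² + 2*Z)/(-1946 + H))
(X(1637, 1836) - 56936)/(-2461011 + s) = ((1637² + 2*1836)/(-1946 + 1637) - 56936)/(-2461011 - 1/28545) = ((2679769 + 3672)/(-309) - 56936)/(-70249558996/28545) = (-1/309*2683441 - 56936)*(-28545/70249558996) = (-2683441/309 - 56936)*(-28545/70249558996) = -20276665/309*(-28545/70249558996) = 192932467475/7235704576588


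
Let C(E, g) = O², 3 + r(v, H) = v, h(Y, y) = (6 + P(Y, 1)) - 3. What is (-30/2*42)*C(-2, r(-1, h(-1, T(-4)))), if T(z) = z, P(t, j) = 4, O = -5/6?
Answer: -875/2 ≈ -437.50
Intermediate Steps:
O = -⅚ (O = -5*⅙ = -⅚ ≈ -0.83333)
h(Y, y) = 7 (h(Y, y) = (6 + 4) - 3 = 10 - 3 = 7)
r(v, H) = -3 + v
C(E, g) = 25/36 (C(E, g) = (-⅚)² = 25/36)
(-30/2*42)*C(-2, r(-1, h(-1, T(-4)))) = (-30/2*42)*(25/36) = (-30*½*42)*(25/36) = -15*42*(25/36) = -630*25/36 = -875/2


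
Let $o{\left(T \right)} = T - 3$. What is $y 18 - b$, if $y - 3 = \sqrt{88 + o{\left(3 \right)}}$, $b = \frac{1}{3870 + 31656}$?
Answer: $\frac{1918403}{35526} + 36 \sqrt{22} \approx 222.85$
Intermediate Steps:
$b = \frac{1}{35526} \approx 2.8148 \cdot 10^{-5}$
$o{\left(T \right)} = -3 + T$
$y = 3 + 2 \sqrt{22}$ ($y = 3 + \sqrt{88 + \left(-3 + 3\right)} = 3 + \sqrt{88 + 0} = 3 + \sqrt{88} = 3 + 2 \sqrt{22} \approx 12.381$)
$y 18 - b = \left(3 + 2 \sqrt{22}\right) 18 - \frac{1}{35526} = \left(54 + 36 \sqrt{22}\right) - \frac{1}{35526} = \frac{1918403}{35526} + 36 \sqrt{22}$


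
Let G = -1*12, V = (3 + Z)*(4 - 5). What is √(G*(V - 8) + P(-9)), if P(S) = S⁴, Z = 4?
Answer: 3*√749 ≈ 82.104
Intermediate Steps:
V = -7 (V = (3 + 4)*(4 - 5) = 7*(-1) = -7)
G = -12
√(G*(V - 8) + P(-9)) = √(-12*(-7 - 8) + (-9)⁴) = √(-12*(-15) + 6561) = √(180 + 6561) = √6741 = 3*√749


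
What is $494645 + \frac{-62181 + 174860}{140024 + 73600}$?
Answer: $\frac{105668156159}{213624} \approx 4.9465 \cdot 10^{5}$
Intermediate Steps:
$494645 + \frac{-62181 + 174860}{140024 + 73600} = 494645 + \frac{112679}{213624} = \frac{105668156159}{213624}$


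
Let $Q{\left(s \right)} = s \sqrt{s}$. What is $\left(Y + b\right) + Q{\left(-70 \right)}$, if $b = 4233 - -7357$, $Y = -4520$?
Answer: $7070 - 70 i \sqrt{70} \approx 7070.0 - 585.66 i$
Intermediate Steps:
$Q{\left(s \right)} = s^{\frac{3}{2}}$
$b = 11590$ ($b = 4233 + 7357 = 11590$)
$\left(Y + b\right) + Q{\left(-70 \right)} = \left(-4520 + 11590\right) + \left(-70\right)^{\frac{3}{2}} = 7070 - 70 i \sqrt{70}$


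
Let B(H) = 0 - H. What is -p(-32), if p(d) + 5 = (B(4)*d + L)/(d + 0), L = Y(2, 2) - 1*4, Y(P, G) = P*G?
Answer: 9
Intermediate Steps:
B(H) = -H
Y(P, G) = G*P
L = 0 (L = 2*2 - 1*4 = 4 - 4 = 0)
p(d) = -9 (p(d) = -5 + ((-1*4)*d + 0)/(d + 0) = -5 + (-4*d + 0)/d = -5 + (-4*d)/d = -5 - 4 = -9)
-p(-32) = -1*(-9) = 9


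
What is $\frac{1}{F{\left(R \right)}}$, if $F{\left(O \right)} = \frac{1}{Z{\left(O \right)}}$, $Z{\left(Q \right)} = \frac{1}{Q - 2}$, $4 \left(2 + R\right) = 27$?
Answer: $\frac{4}{11} \approx 0.36364$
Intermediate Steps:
$R = \frac{19}{4}$ ($R = -2 + \frac{1}{4} \cdot 27 = -2 + \frac{27}{4} = \frac{19}{4} \approx 4.75$)
$Z{\left(Q \right)} = \frac{1}{-2 + Q}$
$F{\left(O \right)} = -2 + O$ ($F{\left(O \right)} = \frac{1}{\frac{1}{-2 + O}} = -2 + O$)
$\frac{1}{F{\left(R \right)}} = \frac{1}{-2 + \frac{19}{4}} = \frac{1}{\frac{11}{4}} = \frac{4}{11}$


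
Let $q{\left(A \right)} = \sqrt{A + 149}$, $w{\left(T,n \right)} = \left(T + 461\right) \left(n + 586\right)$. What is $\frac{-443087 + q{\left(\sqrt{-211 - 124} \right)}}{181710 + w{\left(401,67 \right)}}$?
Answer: $- \frac{443087}{744596} + \frac{\sqrt{149 + i \sqrt{335}}}{744596} \approx -0.59505 + 1.005 \cdot 10^{-6} i$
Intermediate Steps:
$w{\left(T,n \right)} = \left(461 + T\right) \left(586 + n\right)$
$q{\left(A \right)} = \sqrt{149 + A}$
$\frac{-443087 + q{\left(\sqrt{-211 - 124} \right)}}{181710 + w{\left(401,67 \right)}} = \frac{-443087 + \sqrt{149 + \sqrt{-211 - 124}}}{181710 + \left(270146 + 461 \cdot 67 + 586 \cdot 401 + 401 \cdot 67\right)} = \frac{-443087 + \sqrt{149 + \sqrt{-335}}}{181710 + \left(270146 + 30887 + 234986 + 26867\right)} = \frac{-443087 + \sqrt{149 + i \sqrt{335}}}{181710 + 562886} = \frac{-443087 + \sqrt{149 + i \sqrt{335}}}{744596} = \left(-443087 + \sqrt{149 + i \sqrt{335}}\right) \frac{1}{744596} = - \frac{443087}{744596} + \frac{\sqrt{149 + i \sqrt{335}}}{744596}$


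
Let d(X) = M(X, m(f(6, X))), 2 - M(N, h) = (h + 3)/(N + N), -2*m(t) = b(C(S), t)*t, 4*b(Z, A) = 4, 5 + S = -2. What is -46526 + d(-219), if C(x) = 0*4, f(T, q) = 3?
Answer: -13585007/292 ≈ -46524.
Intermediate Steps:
S = -7 (S = -5 - 2 = -7)
C(x) = 0
b(Z, A) = 1 (b(Z, A) = (¼)*4 = 1)
m(t) = -t/2
M(N, h) = 2 - (3 + h)/(2*N) (M(N, h) = 2 - (h + 3)/(N + N) = 2 - (3 + h)/(2*N))
d(X) = (-3/2 + 4*X)/(2*X) (d(X) = (-3 - (-1)*3/2 + 4*X)/(2*X) = (-3 - 1*(-3/2) + 4*X)/(2*X) = (-3 + 3/2 + 4*X)/(2*X) = (-3/2 + 4*X)/(2*X))
-46526 + d(-219) = -46526 + (2 - ¾/(-219)) = -46526 + (2 - ¾*(-1/219)) = -46526 + (2 + 1/292) = -46526 + 585/292 = -13585007/292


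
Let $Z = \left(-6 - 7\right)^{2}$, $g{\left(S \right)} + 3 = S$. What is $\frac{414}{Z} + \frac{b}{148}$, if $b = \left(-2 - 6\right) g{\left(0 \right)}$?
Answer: $\frac{16332}{6253} \approx 2.6119$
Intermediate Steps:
$g{\left(S \right)} = -3 + S$
$Z = 169$ ($Z = \left(-13\right)^{2} = 169$)
$b = 24$ ($b = \left(-2 - 6\right) \left(-3 + 0\right) = \left(-8\right) \left(-3\right) = 24$)
$\frac{414}{Z} + \frac{b}{148} = \frac{414}{169} + \frac{24}{148} = 414 \cdot \frac{1}{169} + 24 \cdot \frac{1}{148} = \frac{414}{169} + \frac{6}{37} = \frac{16332}{6253}$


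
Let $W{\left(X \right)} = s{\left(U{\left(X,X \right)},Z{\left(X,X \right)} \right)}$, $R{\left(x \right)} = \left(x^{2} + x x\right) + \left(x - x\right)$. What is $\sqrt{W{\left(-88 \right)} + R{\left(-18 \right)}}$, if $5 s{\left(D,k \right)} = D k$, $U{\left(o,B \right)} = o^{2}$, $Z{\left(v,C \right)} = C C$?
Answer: $\frac{2 \sqrt{74965970}}{5} \approx 3463.3$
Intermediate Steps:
$Z{\left(v,C \right)} = C^{2}$
$R{\left(x \right)} = 2 x^{2}$ ($R{\left(x \right)} = \left(x^{2} + x^{2}\right) + 0 = 2 x^{2} + 0 = 2 x^{2}$)
$s{\left(D,k \right)} = \frac{D k}{5}$
$W{\left(X \right)} = \frac{X^{4}}{5}$ ($W{\left(X \right)} = \frac{X^{2} X^{2}}{5} = \frac{X^{4}}{5}$)
$\sqrt{W{\left(-88 \right)} + R{\left(-18 \right)}} = \sqrt{\frac{\left(-88\right)^{4}}{5} + 2 \left(-18\right)^{2}} = \sqrt{\frac{1}{5} \cdot 59969536 + 2 \cdot 324} = \sqrt{\frac{59969536}{5} + 648} = \sqrt{\frac{59972776}{5}} = \frac{2 \sqrt{74965970}}{5}$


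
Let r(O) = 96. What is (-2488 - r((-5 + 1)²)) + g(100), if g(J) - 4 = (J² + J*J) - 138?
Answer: 17282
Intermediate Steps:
g(J) = -134 + 2*J² (g(J) = 4 + ((J² + J*J) - 138) = 4 + ((J² + J²) - 138) = 4 + (2*J² - 138) = 4 + (-138 + 2*J²) = -134 + 2*J²)
(-2488 - r((-5 + 1)²)) + g(100) = (-2488 - 1*96) + (-134 + 2*100²) = (-2488 - 96) + (-134 + 2*10000) = -2584 + (-134 + 20000) = -2584 + 19866 = 17282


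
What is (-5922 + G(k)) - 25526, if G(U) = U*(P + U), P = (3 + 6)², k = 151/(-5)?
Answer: -824554/25 ≈ -32982.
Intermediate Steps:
k = -151/5 (k = 151*(-⅕) = -151/5 ≈ -30.200)
P = 81 (P = 9² = 81)
G(U) = U*(81 + U)
(-5922 + G(k)) - 25526 = (-5922 - 151*(81 - 151/5)/5) - 25526 = (-5922 - 151/5*254/5) - 25526 = (-5922 - 38354/25) - 25526 = -186404/25 - 25526 = -824554/25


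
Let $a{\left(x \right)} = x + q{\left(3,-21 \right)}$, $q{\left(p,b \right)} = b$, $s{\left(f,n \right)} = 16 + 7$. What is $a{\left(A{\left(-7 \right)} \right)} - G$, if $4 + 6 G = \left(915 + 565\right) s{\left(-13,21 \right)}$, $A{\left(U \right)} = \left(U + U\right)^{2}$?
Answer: $- \frac{16493}{3} \approx -5497.7$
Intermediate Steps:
$s{\left(f,n \right)} = 23$
$A{\left(U \right)} = 4 U^{2}$ ($A{\left(U \right)} = \left(2 U\right)^{2} = 4 U^{2}$)
$G = \frac{17018}{3}$ ($G = - \frac{2}{3} + \frac{\left(915 + 565\right) 23}{6} = - \frac{2}{3} + \frac{1480 \cdot 23}{6} = - \frac{2}{3} + \frac{1}{6} \cdot 34040 = - \frac{2}{3} + \frac{17020}{3} = \frac{17018}{3} \approx 5672.7$)
$a{\left(x \right)} = -21 + x$ ($a{\left(x \right)} = x - 21 = -21 + x$)
$a{\left(A{\left(-7 \right)} \right)} - G = \left(-21 + 4 \left(-7\right)^{2}\right) - \frac{17018}{3} = \left(-21 + 4 \cdot 49\right) - \frac{17018}{3} = \left(-21 + 196\right) - \frac{17018}{3} = 175 - \frac{17018}{3} = - \frac{16493}{3}$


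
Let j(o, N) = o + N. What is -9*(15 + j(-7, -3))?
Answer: -45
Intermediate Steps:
j(o, N) = N + o
-9*(15 + j(-7, -3)) = -9*(15 + (-3 - 7)) = -9*(15 - 10) = -9*5 = -45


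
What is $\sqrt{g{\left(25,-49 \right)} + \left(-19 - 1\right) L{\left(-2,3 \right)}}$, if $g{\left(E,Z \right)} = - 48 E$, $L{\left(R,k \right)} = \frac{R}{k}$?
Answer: $\frac{2 i \sqrt{2670}}{3} \approx 34.448 i$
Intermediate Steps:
$\sqrt{g{\left(25,-49 \right)} + \left(-19 - 1\right) L{\left(-2,3 \right)}} = \sqrt{\left(-48\right) 25 + \left(-19 - 1\right) \left(- \frac{2}{3}\right)} = \sqrt{-1200 - 20 \left(\left(-2\right) \frac{1}{3}\right)} = \sqrt{-1200 - - \frac{40}{3}} = \sqrt{-1200 + \frac{40}{3}} = \sqrt{- \frac{3560}{3}} = \frac{2 i \sqrt{2670}}{3}$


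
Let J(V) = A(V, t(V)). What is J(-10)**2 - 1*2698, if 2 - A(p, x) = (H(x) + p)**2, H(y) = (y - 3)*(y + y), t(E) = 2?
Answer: 34938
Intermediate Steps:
H(y) = 2*y*(-3 + y) (H(y) = (-3 + y)*(2*y) = 2*y*(-3 + y))
A(p, x) = 2 - (p + 2*x*(-3 + x))**2 (A(p, x) = 2 - (2*x*(-3 + x) + p)**2 = 2 - (p + 2*x*(-3 + x))**2)
J(V) = 2 - (-4 + V)**2 (J(V) = 2 - (V + 2*2*(-3 + 2))**2 = 2 - (V + 2*2*(-1))**2 = 2 - (V - 4)**2 = 2 - (-4 + V)**2)
J(-10)**2 - 1*2698 = (2 - (-4 - 10)**2)**2 - 1*2698 = (2 - 1*(-14)**2)**2 - 2698 = (2 - 1*196)**2 - 2698 = (2 - 196)**2 - 2698 = (-194)**2 - 2698 = 37636 - 2698 = 34938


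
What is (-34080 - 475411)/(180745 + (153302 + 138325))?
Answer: -509491/472372 ≈ -1.0786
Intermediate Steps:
(-34080 - 475411)/(180745 + (153302 + 138325)) = -509491/(180745 + 291627) = -509491/472372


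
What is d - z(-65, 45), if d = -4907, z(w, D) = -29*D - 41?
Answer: -3561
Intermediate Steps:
z(w, D) = -41 - 29*D
d - z(-65, 45) = -4907 - (-41 - 29*45) = -4907 - (-41 - 1305) = -4907 - 1*(-1346) = -4907 + 1346 = -3561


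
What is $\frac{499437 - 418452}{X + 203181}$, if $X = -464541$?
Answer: $- \frac{5399}{17424} \approx -0.30986$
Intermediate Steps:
$\frac{499437 - 418452}{X + 203181} = \frac{499437 - 418452}{-464541 + 203181} = \frac{80985}{-261360} = 80985 \left(- \frac{1}{261360}\right) = - \frac{5399}{17424}$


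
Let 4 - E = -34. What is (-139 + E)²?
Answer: 10201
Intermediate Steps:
E = 38 (E = 4 - 1*(-34) = 4 + 34 = 38)
(-139 + E)² = (-139 + 38)² = (-101)² = 10201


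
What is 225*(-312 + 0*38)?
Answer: -70200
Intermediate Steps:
225*(-312 + 0*38) = 225*(-312 + 0) = 225*(-312) = -70200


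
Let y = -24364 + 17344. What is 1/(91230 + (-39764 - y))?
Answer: 1/58486 ≈ 1.7098e-5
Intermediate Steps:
y = -7020
1/(91230 + (-39764 - y)) = 1/(91230 + (-39764 - 1*(-7020))) = 1/(91230 + (-39764 + 7020)) = 1/(91230 - 32744) = 1/58486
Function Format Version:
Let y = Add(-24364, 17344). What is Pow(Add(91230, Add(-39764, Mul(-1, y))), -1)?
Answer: Rational(1, 58486) ≈ 1.7098e-5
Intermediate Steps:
y = -7020
Pow(Add(91230, Add(-39764, Mul(-1, y))), -1) = Pow(Add(91230, Add(-39764, Mul(-1, -7020))), -1) = Pow(Add(91230, Add(-39764, 7020)), -1) = Pow(Add(91230, -32744), -1) = Pow(58486, -1) = Rational(1, 58486)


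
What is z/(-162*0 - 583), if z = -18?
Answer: 18/583 ≈ 0.030875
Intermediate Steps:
z/(-162*0 - 583) = -18/(-162*0 - 583) = -18/(-27*0 - 583) = -18/(0 - 583) = -18/(-583) = -18*(-1/583) = 18/583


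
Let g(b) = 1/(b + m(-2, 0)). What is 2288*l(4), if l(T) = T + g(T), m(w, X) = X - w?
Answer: 28600/3 ≈ 9533.3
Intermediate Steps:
g(b) = 1/(2 + b) (g(b) = 1/(b + (0 - 1*(-2))) = 1/(b + (0 + 2)) = 1/(b + 2) = 1/(2 + b))
l(T) = T + 1/(2 + T)
2288*l(4) = 2288*((1 + 4*(2 + 4))/(2 + 4)) = 2288*((1 + 4*6)/6) = 2288*((1 + 24)/6) = 2288*((1/6)*25) = 2288*(25/6) = 28600/3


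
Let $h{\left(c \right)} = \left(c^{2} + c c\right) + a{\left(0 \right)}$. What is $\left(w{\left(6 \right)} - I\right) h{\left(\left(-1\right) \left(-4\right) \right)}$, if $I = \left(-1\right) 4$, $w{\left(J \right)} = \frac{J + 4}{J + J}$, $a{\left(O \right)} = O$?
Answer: $\frac{464}{3} \approx 154.67$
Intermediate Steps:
$h{\left(c \right)} = 2 c^{2}$ ($h{\left(c \right)} = \left(c^{2} + c c\right) + 0 = \left(c^{2} + c^{2}\right) + 0 = 2 c^{2} + 0 = 2 c^{2}$)
$w{\left(J \right)} = \frac{4 + J}{2 J}$
$I = -4$
$\left(w{\left(6 \right)} - I\right) h{\left(\left(-1\right) \left(-4\right) \right)} = \left(\frac{4 + 6}{2 \cdot 6} - -4\right) 2 \left(\left(-1\right) \left(-4\right)\right)^{2} = \left(\frac{1}{2} \cdot \frac{1}{6} \cdot 10 + 4\right) 2 \cdot 4^{2} = \left(\frac{5}{6} + 4\right) 2 \cdot 16 = \frac{29}{6} \cdot 32 = \frac{464}{3}$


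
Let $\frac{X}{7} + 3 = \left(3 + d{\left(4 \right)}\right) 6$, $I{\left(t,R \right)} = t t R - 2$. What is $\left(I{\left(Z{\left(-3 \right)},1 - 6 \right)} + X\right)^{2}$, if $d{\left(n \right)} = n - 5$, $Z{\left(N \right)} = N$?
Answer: $256$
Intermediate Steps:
$d{\left(n \right)} = -5 + n$
$I{\left(t,R \right)} = -2 + R t^{2}$ ($I{\left(t,R \right)} = t^{2} R - 2 = R t^{2} - 2 = -2 + R t^{2}$)
$X = 63$ ($X = -21 + 7 \left(3 + \left(-5 + 4\right)\right) 6 = -21 + 7 \left(3 - 1\right) 6 = -21 + 7 \cdot 2 \cdot 6 = -21 + 7 \cdot 12 = -21 + 84 = 63$)
$\left(I{\left(Z{\left(-3 \right)},1 - 6 \right)} + X\right)^{2} = \left(\left(-2 + \left(1 - 6\right) \left(-3\right)^{2}\right) + 63\right)^{2} = \left(\left(-2 + \left(1 - 6\right) 9\right) + 63\right)^{2} = \left(\left(-2 - 45\right) + 63\right)^{2} = \left(-47 + 63\right)^{2} = 16^{2} = 256$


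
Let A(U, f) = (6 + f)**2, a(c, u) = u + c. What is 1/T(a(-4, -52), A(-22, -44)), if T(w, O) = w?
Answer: -1/56 ≈ -0.017857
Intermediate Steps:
a(c, u) = c + u
1/T(a(-4, -52), A(-22, -44)) = 1/(-4 - 52) = 1/(-56) = -1/56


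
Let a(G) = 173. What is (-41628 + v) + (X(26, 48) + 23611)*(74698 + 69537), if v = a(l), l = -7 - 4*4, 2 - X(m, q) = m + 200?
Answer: 3373182490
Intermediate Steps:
X(m, q) = -198 - m (X(m, q) = 2 - (m + 200) = 2 - (200 + m) = 2 + (-200 - m) = -198 - m)
l = -23 (l = -7 - 16 = -23)
v = 173
(-41628 + v) + (X(26, 48) + 23611)*(74698 + 69537) = (-41628 + 173) + ((-198 - 1*26) + 23611)*(74698 + 69537) = -41455 + ((-198 - 26) + 23611)*144235 = -41455 + (-224 + 23611)*144235 = -41455 + 23387*144235 = -41455 + 3373223945 = 3373182490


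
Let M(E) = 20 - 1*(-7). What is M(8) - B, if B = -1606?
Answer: 1633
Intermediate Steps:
M(E) = 27 (M(E) = 20 + 7 = 27)
M(8) - B = 27 - 1*(-1606) = 27 + 1606 = 1633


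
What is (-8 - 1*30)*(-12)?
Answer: 456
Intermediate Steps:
(-8 - 1*30)*(-12) = (-8 - 30)*(-12) = -38*(-12) = 456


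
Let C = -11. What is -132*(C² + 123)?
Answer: -32208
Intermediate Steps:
-132*(C² + 123) = -132*((-11)² + 123) = -132*(121 + 123) = -132*244 = -32208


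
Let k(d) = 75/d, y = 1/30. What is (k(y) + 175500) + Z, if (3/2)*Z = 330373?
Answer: 1193996/3 ≈ 3.9800e+5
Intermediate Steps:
Z = 660746/3 (Z = (2/3)*330373 = 660746/3 ≈ 2.2025e+5)
y = 1/30 ≈ 0.033333
(k(y) + 175500) + Z = (75/(1/30) + 175500) + 660746/3 = (75*30 + 175500) + 660746/3 = (2250 + 175500) + 660746/3 = 177750 + 660746/3 = 1193996/3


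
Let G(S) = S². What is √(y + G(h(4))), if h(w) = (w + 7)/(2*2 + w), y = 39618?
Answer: √2535673/8 ≈ 199.05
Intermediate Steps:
h(w) = (7 + w)/(4 + w)
√(y + G(h(4))) = √(39618 + ((7 + 4)/(4 + 4))²) = √(39618 + (11/8)²) = √(39618 + 121/64) = √(2535673/64) = √2535673/8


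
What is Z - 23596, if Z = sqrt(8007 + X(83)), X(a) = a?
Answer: -23596 + sqrt(8090) ≈ -23506.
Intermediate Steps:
Z = sqrt(8090) (Z = sqrt(8007 + 83) = sqrt(8090) ≈ 89.944)
Z - 23596 = sqrt(8090) - 23596 = -23596 + sqrt(8090)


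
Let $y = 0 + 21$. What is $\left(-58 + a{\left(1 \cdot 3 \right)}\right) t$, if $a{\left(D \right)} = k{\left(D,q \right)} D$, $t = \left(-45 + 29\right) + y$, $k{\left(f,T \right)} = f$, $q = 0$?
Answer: $-245$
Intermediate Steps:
$y = 21$
$t = 5$ ($t = \left(-45 + 29\right) + 21 = -16 + 21 = 5$)
$a{\left(D \right)} = D^{2}$ ($a{\left(D \right)} = D D = D^{2}$)
$\left(-58 + a{\left(1 \cdot 3 \right)}\right) t = \left(-58 + \left(1 \cdot 3\right)^{2}\right) 5 = \left(-58 + 3^{2}\right) 5 = \left(-58 + 9\right) 5 = \left(-49\right) 5 = -245$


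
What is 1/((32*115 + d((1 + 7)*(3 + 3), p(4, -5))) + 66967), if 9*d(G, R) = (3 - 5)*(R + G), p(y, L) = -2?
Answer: 9/635731 ≈ 1.4157e-5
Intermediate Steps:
d(G, R) = -2*G/9 - 2*R/9 (d(G, R) = ((3 - 5)*(R + G))/9 = (-2*(G + R))/9 = (-2*G - 2*R)/9 = -2*G/9 - 2*R/9)
1/((32*115 + d((1 + 7)*(3 + 3), p(4, -5))) + 66967) = 1/((32*115 + (-2*(1 + 7)*(3 + 3)/9 - 2/9*(-2))) + 66967) = 1/((3680 + (-16*6/9 + 4/9)) + 66967) = 1/((3680 + (-2/9*48 + 4/9)) + 66967) = 1/((3680 + (-32/3 + 4/9)) + 66967) = 1/((3680 - 92/9) + 66967) = 1/(33028/9 + 66967) = 1/(635731/9) = 9/635731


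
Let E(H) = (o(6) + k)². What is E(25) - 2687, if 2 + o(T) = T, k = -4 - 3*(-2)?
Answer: -2651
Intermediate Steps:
k = 2 (k = -4 + 6 = 2)
o(T) = -2 + T
E(H) = 36 (E(H) = ((-2 + 6) + 2)² = (4 + 2)² = 6² = 36)
E(25) - 2687 = 36 - 2687 = -2651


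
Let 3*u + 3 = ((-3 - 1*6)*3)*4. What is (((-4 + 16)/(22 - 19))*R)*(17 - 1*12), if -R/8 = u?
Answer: 5920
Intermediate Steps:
u = -37 (u = -1 + (((-3 - 1*6)*3)*4)/3 = -1 + (((-3 - 6)*3)*4)/3 = -1 + (-9*3*4)/3 = -1 + (-27*4)/3 = -1 + (⅓)*(-108) = -1 - 36 = -37)
R = 296 (R = -8*(-37) = 296)
(((-4 + 16)/(22 - 19))*R)*(17 - 1*12) = (((-4 + 16)/(22 - 19))*296)*(17 - 1*12) = ((12/3)*296)*(17 - 12) = ((12*(⅓))*296)*5 = (4*296)*5 = 1184*5 = 5920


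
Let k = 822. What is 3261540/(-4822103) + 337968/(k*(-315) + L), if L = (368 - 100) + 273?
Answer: -2472462565764/1245978372067 ≈ -1.9844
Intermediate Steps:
L = 541 (L = 268 + 273 = 541)
3261540/(-4822103) + 337968/(k*(-315) + L) = 3261540/(-4822103) + 337968/(822*(-315) + 541) = 3261540*(-1/4822103) + 337968/(-258930 + 541) = -3261540/4822103 + 337968/(-258389) = -3261540/4822103 + 337968*(-1/258389) = -3261540/4822103 - 337968/258389 = -2472462565764/1245978372067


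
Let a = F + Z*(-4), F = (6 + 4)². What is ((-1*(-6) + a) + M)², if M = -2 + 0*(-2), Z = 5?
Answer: 7056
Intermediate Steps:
F = 100 (F = 10² = 100)
a = 80 (a = 100 + 5*(-4) = 100 - 20 = 80)
M = -2 (M = -2 + 0 = -2)
((-1*(-6) + a) + M)² = ((-1*(-6) + 80) - 2)² = ((6 + 80) - 2)² = (86 - 2)² = 84² = 7056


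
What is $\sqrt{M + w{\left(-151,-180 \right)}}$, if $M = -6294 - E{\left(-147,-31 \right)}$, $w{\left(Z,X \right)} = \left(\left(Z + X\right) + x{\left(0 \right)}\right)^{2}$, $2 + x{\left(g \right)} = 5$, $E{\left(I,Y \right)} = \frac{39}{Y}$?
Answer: $\frac{\sqrt{97340899}}{31} \approx 318.26$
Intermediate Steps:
$x{\left(g \right)} = 3$ ($x{\left(g \right)} = -2 + 5 = 3$)
$w{\left(Z,X \right)} = \left(3 + X + Z\right)^{2}$ ($w{\left(Z,X \right)} = \left(\left(Z + X\right) + 3\right)^{2} = \left(\left(X + Z\right) + 3\right)^{2} = \left(3 + X + Z\right)^{2}$)
$M = - \frac{195075}{31}$ ($M = -6294 - \frac{39}{-31} = -6294 - 39 \left(- \frac{1}{31}\right) = -6294 - - \frac{39}{31} = -6294 + \frac{39}{31} = - \frac{195075}{31} \approx -6292.7$)
$\sqrt{M + w{\left(-151,-180 \right)}} = \sqrt{- \frac{195075}{31} + \left(3 - 180 - 151\right)^{2}} = \sqrt{- \frac{195075}{31} + \left(-328\right)^{2}} = \sqrt{- \frac{195075}{31} + 107584} = \sqrt{\frac{3140029}{31}} = \frac{\sqrt{97340899}}{31}$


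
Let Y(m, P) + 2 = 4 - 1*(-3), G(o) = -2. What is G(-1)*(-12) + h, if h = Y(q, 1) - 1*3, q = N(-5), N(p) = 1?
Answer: 26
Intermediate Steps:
q = 1
Y(m, P) = 5 (Y(m, P) = -2 + (4 - 1*(-3)) = -2 + (4 + 3) = -2 + 7 = 5)
h = 2 (h = 5 - 1*3 = 5 - 3 = 2)
G(-1)*(-12) + h = -2*(-12) + 2 = 24 + 2 = 26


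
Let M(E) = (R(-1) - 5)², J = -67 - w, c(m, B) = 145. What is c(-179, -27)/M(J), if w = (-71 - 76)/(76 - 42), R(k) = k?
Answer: 145/36 ≈ 4.0278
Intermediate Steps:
w = -147/34 ≈ -4.3235
J = -2131/34 (J = -67 - 1*(-147/34) = -67 + 147/34 = -2131/34 ≈ -62.676)
M(E) = 36 (M(E) = (-1 - 5)² = (-6)² = 36)
c(-179, -27)/M(J) = 145/36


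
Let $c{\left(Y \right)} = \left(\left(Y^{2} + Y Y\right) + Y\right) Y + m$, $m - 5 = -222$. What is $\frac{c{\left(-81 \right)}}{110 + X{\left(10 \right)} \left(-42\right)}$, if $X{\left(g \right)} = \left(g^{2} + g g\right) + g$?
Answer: $\frac{528269}{4355} \approx 121.3$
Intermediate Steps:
$X{\left(g \right)} = g + 2 g^{2}$ ($X{\left(g \right)} = \left(g^{2} + g^{2}\right) + g = 2 g^{2} + g = g + 2 g^{2}$)
$m = -217$ ($m = 5 - 222 = -217$)
$c{\left(Y \right)} = -217 + Y \left(Y + 2 Y^{2}\right)$ ($c{\left(Y \right)} = \left(\left(Y^{2} + Y Y\right) + Y\right) Y - 217 = \left(\left(Y^{2} + Y^{2}\right) + Y\right) Y - 217 = \left(2 Y^{2} + Y\right) Y - 217 = \left(Y + 2 Y^{2}\right) Y - 217 = Y \left(Y + 2 Y^{2}\right) - 217 = -217 + Y \left(Y + 2 Y^{2}\right)$)
$\frac{c{\left(-81 \right)}}{110 + X{\left(10 \right)} \left(-42\right)} = \frac{-217 + \left(-81\right)^{2} + 2 \left(-81\right)^{3}}{110 + 10 \left(1 + 2 \cdot 10\right) \left(-42\right)} = \frac{-217 + 6561 + 2 \left(-531441\right)}{110 + 10 \left(1 + 20\right) \left(-42\right)} = \frac{-217 + 6561 - 1062882}{110 + 10 \cdot 21 \left(-42\right)} = - \frac{1056538}{110 + 210 \left(-42\right)} = - \frac{1056538}{110 - 8820} = - \frac{1056538}{-8710} = \left(-1056538\right) \left(- \frac{1}{8710}\right) = \frac{528269}{4355}$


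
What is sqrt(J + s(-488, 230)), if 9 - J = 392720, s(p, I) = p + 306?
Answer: I*sqrt(392893) ≈ 626.81*I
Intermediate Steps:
s(p, I) = 306 + p
J = -392711 (J = 9 - 1*392720 = 9 - 392720 = -392711)
sqrt(J + s(-488, 230)) = sqrt(-392711 + (306 - 488)) = sqrt(-392711 - 182) = sqrt(-392893) = I*sqrt(392893)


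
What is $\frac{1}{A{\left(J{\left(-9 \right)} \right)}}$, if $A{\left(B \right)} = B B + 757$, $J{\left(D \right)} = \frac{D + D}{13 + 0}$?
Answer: $\frac{169}{128257} \approx 0.0013177$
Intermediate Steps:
$J{\left(D \right)} = \frac{2 D}{13}$
$A{\left(B \right)} = 757 + B^{2}$ ($A{\left(B \right)} = B^{2} + 757 = 757 + B^{2}$)
$\frac{1}{A{\left(J{\left(-9 \right)} \right)}} = \frac{1}{757 + \left(\frac{2}{13} \left(-9\right)\right)^{2}} = \frac{1}{757 + \left(- \frac{18}{13}\right)^{2}} = \frac{1}{757 + \frac{324}{169}} = \frac{1}{\frac{128257}{169}} = \frac{169}{128257}$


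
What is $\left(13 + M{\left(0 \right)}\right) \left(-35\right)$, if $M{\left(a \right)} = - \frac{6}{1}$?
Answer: $-245$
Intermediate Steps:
$M{\left(a \right)} = -6$ ($M{\left(a \right)} = \left(-6\right) 1 = -6$)
$\left(13 + M{\left(0 \right)}\right) \left(-35\right) = \left(13 - 6\right) \left(-35\right) = 7 \left(-35\right) = -245$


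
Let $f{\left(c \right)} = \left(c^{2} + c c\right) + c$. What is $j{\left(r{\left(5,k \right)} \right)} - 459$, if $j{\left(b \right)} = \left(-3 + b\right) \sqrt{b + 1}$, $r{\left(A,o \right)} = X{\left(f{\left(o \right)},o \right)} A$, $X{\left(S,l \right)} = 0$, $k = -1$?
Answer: $-462$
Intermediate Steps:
$f{\left(c \right)} = c + 2 c^{2}$ ($f{\left(c \right)} = \left(c^{2} + c^{2}\right) + c = 2 c^{2} + c = c + 2 c^{2}$)
$r{\left(A,o \right)} = 0$ ($r{\left(A,o \right)} = 0 A = 0$)
$j{\left(b \right)} = \sqrt{1 + b} \left(-3 + b\right)$ ($j{\left(b \right)} = \left(-3 + b\right) \sqrt{1 + b} = \sqrt{1 + b} \left(-3 + b\right)$)
$j{\left(r{\left(5,k \right)} \right)} - 459 = \sqrt{1 + 0} \left(-3 + 0\right) - 459 = \sqrt{1} \left(-3\right) - 459 = 1 \left(-3\right) - 459 = -3 - 459 = -462$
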